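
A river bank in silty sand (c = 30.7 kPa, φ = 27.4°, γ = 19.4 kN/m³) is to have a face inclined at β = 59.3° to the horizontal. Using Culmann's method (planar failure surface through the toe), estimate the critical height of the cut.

Culmann's analysis gives the critical failure plane at α_cr = (β + φ)/2 = (59.3 + 27.4)/2 = 43.3°, and the critical height
H_c = (4c/γ) · sinβ cosφ / [1 − cos(β − φ)]
    = (4·30.7/19.4) · sin59.3°·cos27.4° / [1 − cos(31.9°)]
    = 6.330 · 0.8599·0.8878 / [1 − 0.8490]
    = 6.330 · 0.7634 / 0.1510
    = 32.00 m

H_c = 32.00 m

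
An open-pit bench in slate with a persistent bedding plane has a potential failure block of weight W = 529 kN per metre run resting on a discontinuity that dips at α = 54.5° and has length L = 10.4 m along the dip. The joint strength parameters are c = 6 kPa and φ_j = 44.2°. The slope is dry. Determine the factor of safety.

FS = 0.84

Resolving the block weight along and normal to the plane and applying the Mohr–Coulomb strength on the joint:
N' = W cosα = 529·cos54.5° = 307.2 kN/m
Driving force T = W sinα = 529·sin54.5° = 430.7 kN/m
Resisting force R = c·L + N'·tanφ_j = 6·10.4 + 307.2·tan44.2° = 62.4 + 298.7 = 361.1 kN/m
FS = R / T = 361.1 / 430.7 = 0.839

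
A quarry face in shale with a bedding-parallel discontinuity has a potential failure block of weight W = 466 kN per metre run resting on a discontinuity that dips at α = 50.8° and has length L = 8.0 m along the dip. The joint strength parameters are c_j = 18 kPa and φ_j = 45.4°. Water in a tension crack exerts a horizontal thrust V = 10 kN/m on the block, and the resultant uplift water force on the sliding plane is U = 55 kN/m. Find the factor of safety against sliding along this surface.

FS = 1.03

Resolving the block weight along and normal to the plane and applying the Mohr–Coulomb strength on the joint:
N' = W cosα − U − V sinα = 466·cos50.8° − 55 − 10·sin50.8° = 231.8 kN/m
Driving force T = W sinα + V cosα = 466·sin50.8° + 10·cos50.8° = 367.4 kN/m
Resisting force R = c_j·L + N'·tanφ_j = 18·8.0 + 231.8·tan45.4° = 144.0 + 235.0 = 379.0 kN/m
FS = R / T = 379.0 / 367.4 = 1.032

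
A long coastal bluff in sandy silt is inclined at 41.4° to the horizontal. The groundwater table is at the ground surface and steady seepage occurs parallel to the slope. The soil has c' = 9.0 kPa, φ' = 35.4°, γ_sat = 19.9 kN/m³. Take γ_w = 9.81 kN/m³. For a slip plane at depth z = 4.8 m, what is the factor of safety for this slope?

With seepage parallel to the slope and the water table at the surface, the effective normal stress on the slip plane uses the buoyant unit weight γ' = γ_sat − γ_w while the driving shear stress uses γ_sat:
FS = [c' + γ' z cos²β tanφ'] / [γ_sat z sinβ cosβ]
γ' = 19.9 − 9.81 = 10.09 kN/m³
Numerator = 9.0 + 10.09·4.8·cos²41.4°·tan35.4° = 9.0 + 10.09·4.8·0.5627·0.7107 = 28.366 kPa
Denominator = 19.9·4.8·sin41.4°·cos41.4° = 19.9·4.8·0.6613·0.7501 = 47.383 kPa
FS = 28.366 / 47.383 = 0.599

FS = 0.60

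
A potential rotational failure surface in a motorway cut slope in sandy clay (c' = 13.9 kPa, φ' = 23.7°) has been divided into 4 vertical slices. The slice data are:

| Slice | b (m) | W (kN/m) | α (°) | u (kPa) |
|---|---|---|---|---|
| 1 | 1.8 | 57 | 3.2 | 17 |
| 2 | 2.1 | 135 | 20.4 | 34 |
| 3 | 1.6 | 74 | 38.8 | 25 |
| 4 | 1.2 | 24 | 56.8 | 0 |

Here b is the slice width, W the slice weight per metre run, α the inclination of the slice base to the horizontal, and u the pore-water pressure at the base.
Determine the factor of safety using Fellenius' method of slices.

FS = 1.35

Ordinary method of slices: FS = Σ[c'·Δl_i + (W_i cosα_i − u_i·Δl_i)·tanφ'] / Σ W_i sinα_i, with Δl_i = b_i / cosα_i.
Slice 1: Δl = 1.8/cos3.2° = 1.803 m; N'_1 = 57·cos3.2° − 17·1.803 = 26.3; c'Δl = 25.06; W sinα = 3.2
Slice 2: Δl = 2.1/cos20.4° = 2.241 m; N'_2 = 135·cos20.4° − 34·2.241 = 50.4; c'Δl = 31.14; W sinα = 47.1
Slice 3: Δl = 1.6/cos38.8° = 2.053 m; N'_3 = 74·cos38.8° − 25·2.053 = 6.3; c'Δl = 28.54; W sinα = 46.4
Slice 4: Δl = 1.2/cos56.8° = 2.192 m; N'_4 = 24·cos56.8° − 0·2.192 = 13.1; c'Δl = 30.46; W sinα = 20.1
Σc'Δl = 115.2 kN/m; ΣN' = 96.1 kN/m; ΣW sinα = 116.7 kN/m
Resisting = 115.2 + 96.1·tan23.7° = 115.2 + 42.2 = 157.4 kN/m
FS = 157.4 / 116.7 = 1.349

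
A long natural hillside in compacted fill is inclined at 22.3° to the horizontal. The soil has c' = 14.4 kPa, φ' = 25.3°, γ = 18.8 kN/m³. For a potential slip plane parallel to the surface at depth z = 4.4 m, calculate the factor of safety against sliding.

For an infinite slope with a slip plane parallel to the surface (no pore pressure): FS = [c' + γz cos²β tanφ'] / [γz sinβ cosβ].
γz = 18.8·4.4 = 82.72 kN/m²
Numerator = 14.4 + 82.72·cos²22.3°·tan25.3° = 14.4 + 82.72·0.8560·0.4727 = 47.871 kPa
Denominator = 82.72·sin22.3°·cos22.3° = 82.72·0.3795·0.9252 = 29.041 kPa
FS = 47.871 / 29.041 = 1.648

FS = 1.65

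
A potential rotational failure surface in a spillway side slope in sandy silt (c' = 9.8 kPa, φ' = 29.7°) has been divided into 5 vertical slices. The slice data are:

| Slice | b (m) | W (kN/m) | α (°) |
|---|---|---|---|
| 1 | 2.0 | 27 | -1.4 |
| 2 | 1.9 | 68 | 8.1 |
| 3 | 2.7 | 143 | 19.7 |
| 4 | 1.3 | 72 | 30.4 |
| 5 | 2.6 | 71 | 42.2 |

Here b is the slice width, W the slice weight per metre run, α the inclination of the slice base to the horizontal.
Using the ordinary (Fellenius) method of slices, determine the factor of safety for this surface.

Ordinary method of slices: FS = Σ[c'·Δl_i + (W_i cosα_i)·tanφ'] / Σ W_i sinα_i, with Δl_i = b_i / cosα_i.
Slice 1: Δl = 2.0/cos(-1.4°) = 2.001 m; N'_1 = 27·cos(-1.4°) = 27.0; c'Δl = 19.61; W sinα = -0.7
Slice 2: Δl = 1.9/cos8.1° = 1.919 m; N'_2 = 68·cos8.1° = 67.3; c'Δl = 18.81; W sinα = 9.6
Slice 3: Δl = 2.7/cos19.7° = 2.868 m; N'_3 = 143·cos19.7° = 134.6; c'Δl = 28.10; W sinα = 48.2
Slice 4: Δl = 1.3/cos30.4° = 1.507 m; N'_4 = 72·cos30.4° = 62.1; c'Δl = 14.77; W sinα = 36.4
Slice 5: Δl = 2.6/cos42.2° = 3.510 m; N'_5 = 71·cos42.2° = 52.6; c'Δl = 34.40; W sinα = 47.7
Σc'Δl = 115.7 kN/m; ΣN' = 343.6 kN/m; ΣW sinα = 141.3 kN/m
Resisting = 115.7 + 343.6·tan29.7° = 115.7 + 196.0 = 311.7 kN/m
FS = 311.7 / 141.3 = 2.207

FS = 2.21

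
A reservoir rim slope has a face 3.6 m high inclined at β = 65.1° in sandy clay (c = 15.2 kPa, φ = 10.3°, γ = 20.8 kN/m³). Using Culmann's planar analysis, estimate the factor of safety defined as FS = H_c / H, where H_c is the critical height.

FS = 1.71

H_c = (4c/γ) · sinβ cosφ / [1 − cos(β − φ)]
    = (4·15.2/20.8) · sin65.1°·cos10.3° / [1 − cos54.8°]
    = 2.923 · 0.8924 / 0.4236 = 6.16 m
FS = H_c / H = 6.16 / 3.6 = 1.711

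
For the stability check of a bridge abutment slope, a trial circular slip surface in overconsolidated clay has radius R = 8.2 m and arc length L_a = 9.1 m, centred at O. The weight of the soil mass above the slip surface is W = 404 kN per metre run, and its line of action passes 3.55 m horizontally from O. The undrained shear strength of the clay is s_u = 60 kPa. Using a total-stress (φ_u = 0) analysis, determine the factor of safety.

FS = 3.12

Taking moments about the centre O, the resisting moment is provided by the undrained shear strength acting along the arc:
M_R = s_u·L_a·R = 60·9.10·8.2 = 4477.2 kN·m/m
M_D = W·d = 404·3.55 = 1434.2 kN·m/m
FS = M_R / M_D = 4477.2 / 1434.2 = 3.122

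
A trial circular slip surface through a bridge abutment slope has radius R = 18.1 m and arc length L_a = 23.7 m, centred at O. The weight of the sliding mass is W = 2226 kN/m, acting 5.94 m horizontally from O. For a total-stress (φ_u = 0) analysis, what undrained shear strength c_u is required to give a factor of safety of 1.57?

c_u = 48.4 kPa

FS = c_u·L_a·R / (W·d), so c_u = FS·W·d / (L_a·R).
c_u = 1.57·2226·5.94 / (23.70·18.1) = 20759.2 / 428.97 = 48.39 kPa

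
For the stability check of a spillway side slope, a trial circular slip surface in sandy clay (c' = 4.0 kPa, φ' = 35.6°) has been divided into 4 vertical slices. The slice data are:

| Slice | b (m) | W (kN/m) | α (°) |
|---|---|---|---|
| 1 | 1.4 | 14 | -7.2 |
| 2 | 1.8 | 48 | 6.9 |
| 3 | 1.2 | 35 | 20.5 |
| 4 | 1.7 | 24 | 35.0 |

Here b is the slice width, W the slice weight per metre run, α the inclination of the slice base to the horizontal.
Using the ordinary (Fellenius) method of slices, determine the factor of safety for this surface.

Ordinary method of slices: FS = Σ[c'·Δl_i + (W_i cosα_i)·tanφ'] / Σ W_i sinα_i, with Δl_i = b_i / cosα_i.
Slice 1: Δl = 1.4/cos(-7.2°) = 1.411 m; N'_1 = 14·cos(-7.2°) = 13.9; c'Δl = 5.64; W sinα = -1.8
Slice 2: Δl = 1.8/cos6.9° = 1.813 m; N'_2 = 48·cos6.9° = 47.7; c'Δl = 7.25; W sinα = 5.8
Slice 3: Δl = 1.2/cos20.5° = 1.281 m; N'_3 = 35·cos20.5° = 32.8; c'Δl = 5.12; W sinα = 12.3
Slice 4: Δl = 1.7/cos35.0° = 2.075 m; N'_4 = 24·cos35.0° = 19.7; c'Δl = 8.30; W sinα = 13.8
Σc'Δl = 26.3 kN/m; ΣN' = 114.0 kN/m; ΣW sinα = 30.0 kN/m
Resisting = 26.3 + 114.0·tan35.6° = 26.3 + 81.6 = 107.9 kN/m
FS = 107.9 / 30.0 = 3.593

FS = 3.59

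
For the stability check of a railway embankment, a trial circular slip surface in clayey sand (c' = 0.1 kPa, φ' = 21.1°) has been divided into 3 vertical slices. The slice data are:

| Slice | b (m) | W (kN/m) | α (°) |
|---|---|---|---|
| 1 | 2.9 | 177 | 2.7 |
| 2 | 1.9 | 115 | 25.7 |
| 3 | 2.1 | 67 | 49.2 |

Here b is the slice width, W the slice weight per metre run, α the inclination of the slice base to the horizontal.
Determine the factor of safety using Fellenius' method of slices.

Ordinary method of slices: FS = Σ[c'·Δl_i + (W_i cosα_i)·tanφ'] / Σ W_i sinα_i, with Δl_i = b_i / cosα_i.
Slice 1: Δl = 2.9/cos2.7° = 2.903 m; N'_1 = 177·cos2.7° = 176.8; c'Δl = 0.29; W sinα = 8.3
Slice 2: Δl = 1.9/cos25.7° = 2.109 m; N'_2 = 115·cos25.7° = 103.6; c'Δl = 0.21; W sinα = 49.9
Slice 3: Δl = 2.1/cos49.2° = 3.214 m; N'_3 = 67·cos49.2° = 43.8; c'Δl = 0.32; W sinα = 50.7
Σc'Δl = 0.8 kN/m; ΣN' = 324.2 kN/m; ΣW sinα = 108.9 kN/m
Resisting = 0.8 + 324.2·tan21.1° = 0.8 + 125.1 = 125.9 kN/m
FS = 125.9 / 108.9 = 1.156

FS = 1.16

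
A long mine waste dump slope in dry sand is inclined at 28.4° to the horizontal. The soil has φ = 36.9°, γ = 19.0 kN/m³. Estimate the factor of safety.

For a dry cohesionless infinite slope the factor of safety is FS = tanφ / tanβ.
FS = tan36.9° / tan28.4° = 0.7508 / 0.5407 = 1.389

FS = 1.39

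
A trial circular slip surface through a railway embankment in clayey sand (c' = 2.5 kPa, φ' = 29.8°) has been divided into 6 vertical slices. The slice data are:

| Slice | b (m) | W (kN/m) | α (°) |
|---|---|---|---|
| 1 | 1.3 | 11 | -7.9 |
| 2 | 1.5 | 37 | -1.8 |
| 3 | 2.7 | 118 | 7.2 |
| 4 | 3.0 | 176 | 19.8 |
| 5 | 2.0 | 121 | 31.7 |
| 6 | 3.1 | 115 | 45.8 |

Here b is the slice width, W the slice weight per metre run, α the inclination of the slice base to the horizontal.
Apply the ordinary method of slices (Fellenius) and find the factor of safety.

FS = 1.53

Ordinary method of slices: FS = Σ[c'·Δl_i + (W_i cosα_i)·tanφ'] / Σ W_i sinα_i, with Δl_i = b_i / cosα_i.
Slice 1: Δl = 1.3/cos(-7.9°) = 1.312 m; N'_1 = 11·cos(-7.9°) = 10.9; c'Δl = 3.28; W sinα = -1.5
Slice 2: Δl = 1.5/cos(-1.8°) = 1.501 m; N'_2 = 37·cos(-1.8°) = 37.0; c'Δl = 3.75; W sinα = -1.2
Slice 3: Δl = 2.7/cos7.2° = 2.721 m; N'_3 = 118·cos7.2° = 117.1; c'Δl = 6.80; W sinα = 14.8
Slice 4: Δl = 3.0/cos19.8° = 3.189 m; N'_4 = 176·cos19.8° = 165.6; c'Δl = 7.97; W sinα = 59.6
Slice 5: Δl = 2.0/cos31.7° = 2.351 m; N'_5 = 121·cos31.7° = 102.9; c'Δl = 5.88; W sinα = 63.6
Slice 6: Δl = 3.1/cos45.8° = 4.447 m; N'_6 = 115·cos45.8° = 80.2; c'Δl = 11.12; W sinα = 82.4
Σc'Δl = 38.8 kN/m; ΣN' = 513.7 kN/m; ΣW sinα = 217.8 kN/m
Resisting = 38.8 + 513.7·tan29.8° = 38.8 + 294.2 = 333.0 kN/m
FS = 333.0 / 217.8 = 1.529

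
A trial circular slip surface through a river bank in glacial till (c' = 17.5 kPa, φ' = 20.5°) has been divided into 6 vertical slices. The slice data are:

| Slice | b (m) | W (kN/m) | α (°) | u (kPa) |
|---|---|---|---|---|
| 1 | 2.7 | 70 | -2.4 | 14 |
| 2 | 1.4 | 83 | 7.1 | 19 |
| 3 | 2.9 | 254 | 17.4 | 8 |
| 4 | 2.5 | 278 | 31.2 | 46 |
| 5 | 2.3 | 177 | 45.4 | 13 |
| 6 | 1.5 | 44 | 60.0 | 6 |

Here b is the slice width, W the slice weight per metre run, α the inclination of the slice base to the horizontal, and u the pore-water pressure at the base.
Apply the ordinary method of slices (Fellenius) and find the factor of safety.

Ordinary method of slices: FS = Σ[c'·Δl_i + (W_i cosα_i − u_i·Δl_i)·tanφ'] / Σ W_i sinα_i, with Δl_i = b_i / cosα_i.
Slice 1: Δl = 2.7/cos(-2.4°) = 2.702 m; N'_1 = 70·cos(-2.4°) − 14·2.702 = 32.1; c'Δl = 47.29; W sinα = -2.9
Slice 2: Δl = 1.4/cos7.1° = 1.411 m; N'_2 = 83·cos7.1° − 19·1.411 = 55.6; c'Δl = 24.69; W sinα = 10.3
Slice 3: Δl = 2.9/cos17.4° = 3.039 m; N'_3 = 254·cos17.4° − 8·3.039 = 218.1; c'Δl = 53.18; W sinα = 76.0
Slice 4: Δl = 2.5/cos31.2° = 2.923 m; N'_4 = 278·cos31.2° − 46·2.923 = 103.3; c'Δl = 51.15; W sinα = 144.0
Slice 5: Δl = 2.3/cos45.4° = 3.276 m; N'_5 = 177·cos45.4° − 13·3.276 = 81.7; c'Δl = 57.32; W sinα = 126.0
Slice 6: Δl = 1.5/cos60.0° = 3.000 m; N'_6 = 44·cos60.0° − 6·3.000 = 4.0; c'Δl = 52.50; W sinα = 38.1
Σc'Δl = 286.1 kN/m; ΣN' = 494.8 kN/m; ΣW sinα = 391.4 kN/m
Resisting = 286.1 + 494.8·tan20.5° = 286.1 + 185.0 = 471.1 kN/m
FS = 471.1 / 391.4 = 1.204

FS = 1.20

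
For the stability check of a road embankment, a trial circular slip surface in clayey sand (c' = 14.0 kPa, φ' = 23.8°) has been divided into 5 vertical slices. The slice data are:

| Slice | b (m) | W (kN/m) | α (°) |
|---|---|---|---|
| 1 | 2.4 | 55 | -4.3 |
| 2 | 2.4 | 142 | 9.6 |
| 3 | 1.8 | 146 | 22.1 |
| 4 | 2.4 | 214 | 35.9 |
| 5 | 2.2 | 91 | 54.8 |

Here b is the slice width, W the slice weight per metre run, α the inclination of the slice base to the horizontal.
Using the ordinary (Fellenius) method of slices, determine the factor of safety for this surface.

Ordinary method of slices: FS = Σ[c'·Δl_i + (W_i cosα_i)·tanφ'] / Σ W_i sinα_i, with Δl_i = b_i / cosα_i.
Slice 1: Δl = 2.4/cos(-4.3°) = 2.407 m; N'_1 = 55·cos(-4.3°) = 54.8; c'Δl = 33.69; W sinα = -4.1
Slice 2: Δl = 2.4/cos9.6° = 2.434 m; N'_2 = 142·cos9.6° = 140.0; c'Δl = 34.08; W sinα = 23.7
Slice 3: Δl = 1.8/cos22.1° = 1.943 m; N'_3 = 146·cos22.1° = 135.3; c'Δl = 27.20; W sinα = 54.9
Slice 4: Δl = 2.4/cos35.9° = 2.963 m; N'_4 = 214·cos35.9° = 173.3; c'Δl = 41.48; W sinα = 125.5
Slice 5: Δl = 2.2/cos54.8° = 3.817 m; N'_5 = 91·cos54.8° = 52.5; c'Δl = 53.43; W sinα = 74.4
Σc'Δl = 189.9 kN/m; ΣN' = 555.9 kN/m; ΣW sinα = 274.3 kN/m
Resisting = 189.9 + 555.9·tan23.8° = 189.9 + 245.2 = 435.1 kN/m
FS = 435.1 / 274.3 = 1.586

FS = 1.59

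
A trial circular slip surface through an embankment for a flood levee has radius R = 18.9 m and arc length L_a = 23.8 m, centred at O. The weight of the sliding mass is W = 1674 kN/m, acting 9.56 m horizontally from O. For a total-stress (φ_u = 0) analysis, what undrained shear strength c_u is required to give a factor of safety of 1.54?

FS = c_u·L_a·R / (W·d), so c_u = FS·W·d / (L_a·R).
c_u = 1.54·1674·9.56 / (23.80·18.9) = 24645.3 / 449.82 = 54.79 kPa

c_u = 54.8 kPa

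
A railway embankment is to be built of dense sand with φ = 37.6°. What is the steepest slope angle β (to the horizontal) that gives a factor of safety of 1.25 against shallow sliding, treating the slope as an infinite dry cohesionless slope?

β = 31.6°

For an infinite dry cohesionless slope FS = tanφ/tanβ, so tanβ = tanφ / FS.
tanβ = tan37.6° / 1.25 = 0.7701 / 1.25 = 0.6161
β = arctan(0.6161) = 31.64°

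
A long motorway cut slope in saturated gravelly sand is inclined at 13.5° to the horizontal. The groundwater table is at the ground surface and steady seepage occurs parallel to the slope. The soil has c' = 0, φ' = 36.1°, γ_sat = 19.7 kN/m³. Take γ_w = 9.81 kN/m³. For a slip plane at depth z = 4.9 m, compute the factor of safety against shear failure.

With seepage parallel to the slope and the water table at the surface, the effective normal stress on the slip plane uses the buoyant unit weight γ' = γ_sat − γ_w while the driving shear stress uses γ_sat:
FS = [c' + γ' z cos²β tanφ'] / [γ_sat z sinβ cosβ]
(For c' = 0 this reduces to FS = (γ'/γ_sat)·tanφ'/tanβ.)
γ' = 19.7 − 9.81 = 9.89 kN/m³
Numerator = 0.0 + 9.89·4.9·cos²13.5°·tan36.1° = 0.0 + 9.89·4.9·0.9455·0.7292 = 33.413 kPa
Denominator = 19.7·4.9·sin13.5°·cos13.5° = 19.7·4.9·0.2334·0.9724 = 21.912 kPa
FS = 33.413 / 21.912 = 1.525

FS = 1.52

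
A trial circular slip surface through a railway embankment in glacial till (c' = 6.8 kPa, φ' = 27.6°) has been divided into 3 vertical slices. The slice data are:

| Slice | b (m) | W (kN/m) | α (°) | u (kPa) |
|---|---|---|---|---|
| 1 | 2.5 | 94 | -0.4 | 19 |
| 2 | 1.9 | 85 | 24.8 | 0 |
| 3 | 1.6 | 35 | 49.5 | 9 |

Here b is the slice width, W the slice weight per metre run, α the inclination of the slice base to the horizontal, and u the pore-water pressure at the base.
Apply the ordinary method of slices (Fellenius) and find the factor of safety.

FS = 1.83

Ordinary method of slices: FS = Σ[c'·Δl_i + (W_i cosα_i − u_i·Δl_i)·tanφ'] / Σ W_i sinα_i, with Δl_i = b_i / cosα_i.
Slice 1: Δl = 2.5/cos(-0.4°) = 2.500 m; N'_1 = 94·cos(-0.4°) − 19·2.500 = 46.5; c'Δl = 17.00; W sinα = -0.7
Slice 2: Δl = 1.9/cos24.8° = 2.093 m; N'_2 = 85·cos24.8° − 0·2.093 = 77.2; c'Δl = 14.23; W sinα = 35.7
Slice 3: Δl = 1.6/cos49.5° = 2.464 m; N'_3 = 35·cos49.5° − 9·2.464 = 0.6; c'Δl = 16.75; W sinα = 26.6
Σc'Δl = 48.0 kN/m; ΣN' = 124.2 kN/m; ΣW sinα = 61.6 kN/m
Resisting = 48.0 + 124.2·tan27.6° = 48.0 + 64.9 = 112.9 kN/m
FS = 112.9 / 61.6 = 1.833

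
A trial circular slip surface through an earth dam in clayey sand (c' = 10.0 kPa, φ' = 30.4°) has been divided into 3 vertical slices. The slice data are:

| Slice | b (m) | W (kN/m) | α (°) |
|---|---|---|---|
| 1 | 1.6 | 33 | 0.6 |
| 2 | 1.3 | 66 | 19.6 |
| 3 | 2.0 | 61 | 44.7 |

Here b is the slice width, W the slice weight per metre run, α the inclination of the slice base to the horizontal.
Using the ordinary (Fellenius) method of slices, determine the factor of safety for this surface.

FS = 2.13

Ordinary method of slices: FS = Σ[c'·Δl_i + (W_i cosα_i)·tanφ'] / Σ W_i sinα_i, with Δl_i = b_i / cosα_i.
Slice 1: Δl = 1.6/cos0.6° = 1.600 m; N'_1 = 33·cos0.6° = 33.0; c'Δl = 16.00; W sinα = 0.3
Slice 2: Δl = 1.3/cos19.6° = 1.380 m; N'_2 = 66·cos19.6° = 62.2; c'Δl = 13.80; W sinα = 22.1
Slice 3: Δl = 2.0/cos44.7° = 2.814 m; N'_3 = 61·cos44.7° = 43.4; c'Δl = 28.14; W sinα = 42.9
Σc'Δl = 57.9 kN/m; ΣN' = 138.5 kN/m; ΣW sinα = 65.4 kN/m
Resisting = 57.9 + 138.5·tan30.4° = 57.9 + 81.3 = 139.2 kN/m
FS = 139.2 / 65.4 = 2.129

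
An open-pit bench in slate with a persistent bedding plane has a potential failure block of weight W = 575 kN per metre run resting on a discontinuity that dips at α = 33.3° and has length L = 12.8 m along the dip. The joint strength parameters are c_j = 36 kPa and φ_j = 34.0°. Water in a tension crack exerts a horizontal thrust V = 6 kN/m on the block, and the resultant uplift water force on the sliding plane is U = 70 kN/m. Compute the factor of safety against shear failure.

FS = 2.29

Resolving the block weight along and normal to the plane and applying the Mohr–Coulomb strength on the joint:
N' = W cosα − U − V sinα = 575·cos33.3° − 70 − 6·sin33.3° = 407.3 kN/m
Driving force T = W sinα + V cosα = 575·sin33.3° + 6·cos33.3° = 320.7 kN/m
Resisting force R = c_j·L + N'·tanφ_j = 36·12.8 + 407.3·tan34.0° = 460.8 + 274.7 = 735.5 kN/m
FS = R / T = 735.5 / 320.7 = 2.293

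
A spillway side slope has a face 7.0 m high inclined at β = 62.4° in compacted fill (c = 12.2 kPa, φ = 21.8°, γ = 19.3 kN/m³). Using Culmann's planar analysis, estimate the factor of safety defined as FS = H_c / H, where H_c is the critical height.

FS = 1.23

H_c = (4c/γ) · sinβ cosφ / [1 − cos(β − φ)]
    = (4·12.2/19.3) · sin62.4°·cos21.8° / [1 − cos40.6°]
    = 2.528 · 0.8228 / 0.2407 = 8.64 m
FS = H_c / H = 8.64 / 7.0 = 1.235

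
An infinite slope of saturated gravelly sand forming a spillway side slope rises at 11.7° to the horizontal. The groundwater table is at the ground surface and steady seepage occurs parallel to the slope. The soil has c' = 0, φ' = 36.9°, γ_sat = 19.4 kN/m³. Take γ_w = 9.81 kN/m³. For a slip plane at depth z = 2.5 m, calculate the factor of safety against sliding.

With seepage parallel to the slope and the water table at the surface, the effective normal stress on the slip plane uses the buoyant unit weight γ' = γ_sat − γ_w while the driving shear stress uses γ_sat:
FS = [c' + γ' z cos²β tanφ'] / [γ_sat z sinβ cosβ]
(For c' = 0 this reduces to FS = (γ'/γ_sat)·tanφ'/tanβ.)
γ' = 19.4 − 9.81 = 9.59 kN/m³
Numerator = 0.0 + 9.59·2.5·cos²11.7°·tan36.9° = 0.0 + 9.59·2.5·0.9589·0.7508 = 17.261 kPa
Denominator = 19.4·2.5·sin11.7°·cos11.7° = 19.4·2.5·0.2028·0.9792 = 9.631 kPa
FS = 17.261 / 9.631 = 1.792

FS = 1.79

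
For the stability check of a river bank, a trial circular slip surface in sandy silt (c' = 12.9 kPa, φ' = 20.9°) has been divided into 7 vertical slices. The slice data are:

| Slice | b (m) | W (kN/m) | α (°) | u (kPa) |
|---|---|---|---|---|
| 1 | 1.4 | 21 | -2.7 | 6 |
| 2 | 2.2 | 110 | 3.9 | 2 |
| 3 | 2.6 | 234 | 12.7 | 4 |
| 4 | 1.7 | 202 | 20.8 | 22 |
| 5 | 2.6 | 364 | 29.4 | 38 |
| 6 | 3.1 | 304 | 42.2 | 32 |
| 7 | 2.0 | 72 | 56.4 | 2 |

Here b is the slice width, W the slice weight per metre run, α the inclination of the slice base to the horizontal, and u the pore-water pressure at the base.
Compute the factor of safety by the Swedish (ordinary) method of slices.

Ordinary method of slices: FS = Σ[c'·Δl_i + (W_i cosα_i − u_i·Δl_i)·tanφ'] / Σ W_i sinα_i, with Δl_i = b_i / cosα_i.
Slice 1: Δl = 1.4/cos(-2.7°) = 1.402 m; N'_1 = 21·cos(-2.7°) − 6·1.402 = 12.6; c'Δl = 18.08; W sinα = -1.0
Slice 2: Δl = 2.2/cos3.9° = 2.205 m; N'_2 = 110·cos3.9° − 2·2.205 = 105.3; c'Δl = 28.45; W sinα = 7.5
Slice 3: Δl = 2.6/cos12.7° = 2.665 m; N'_3 = 234·cos12.7° − 4·2.665 = 217.6; c'Δl = 34.38; W sinα = 51.4
Slice 4: Δl = 1.7/cos20.8° = 1.819 m; N'_4 = 202·cos20.8° − 22·1.819 = 148.8; c'Δl = 23.46; W sinα = 71.7
Slice 5: Δl = 2.6/cos29.4° = 2.984 m; N'_5 = 364·cos29.4° − 38·2.984 = 203.7; c'Δl = 38.50; W sinα = 178.7
Slice 6: Δl = 3.1/cos42.2° = 4.185 m; N'_6 = 304·cos42.2° − 32·4.185 = 91.3; c'Δl = 53.98; W sinα = 204.2
Slice 7: Δl = 2.0/cos56.4° = 3.614 m; N'_7 = 72·cos56.4° − 2·3.614 = 32.6; c'Δl = 46.62; W sinα = 60.0
Σc'Δl = 243.5 kN/m; ΣN' = 812.0 kN/m; ΣW sinα = 572.5 kN/m
Resisting = 243.5 + 812.0·tan20.9° = 243.5 + 310.1 = 553.5 kN/m
FS = 553.5 / 572.5 = 0.967

FS = 0.97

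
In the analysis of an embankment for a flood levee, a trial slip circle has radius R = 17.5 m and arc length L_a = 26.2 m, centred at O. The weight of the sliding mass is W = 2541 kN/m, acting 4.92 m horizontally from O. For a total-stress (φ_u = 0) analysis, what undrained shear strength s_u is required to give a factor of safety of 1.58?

s_u = 43.1 kPa

FS = s_u·L_a·R / (W·d), so s_u = FS·W·d / (L_a·R).
s_u = 1.58·2541·4.92 / (26.20·17.5) = 19752.7 / 458.50 = 43.08 kPa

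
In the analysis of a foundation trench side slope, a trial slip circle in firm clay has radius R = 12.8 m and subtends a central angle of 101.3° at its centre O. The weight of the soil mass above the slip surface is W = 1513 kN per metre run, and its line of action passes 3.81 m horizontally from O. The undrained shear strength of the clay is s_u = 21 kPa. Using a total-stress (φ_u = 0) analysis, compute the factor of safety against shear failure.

FS = 1.06

Taking moments about the centre O, the resisting moment is provided by the undrained shear strength acting along the arc:
Arc length L_a = R·θ = 12.8·(101.3°·π/180) = 12.8·1.7680 = 22.63 m
M_R = s_u·L_a·R = 21·22.63·12.8 = 6083.1 kN·m/m
M_D = W·d = 1513·3.81 = 5764.5 kN·m/m
FS = M_R / M_D = 6083.1 / 5764.5 = 1.055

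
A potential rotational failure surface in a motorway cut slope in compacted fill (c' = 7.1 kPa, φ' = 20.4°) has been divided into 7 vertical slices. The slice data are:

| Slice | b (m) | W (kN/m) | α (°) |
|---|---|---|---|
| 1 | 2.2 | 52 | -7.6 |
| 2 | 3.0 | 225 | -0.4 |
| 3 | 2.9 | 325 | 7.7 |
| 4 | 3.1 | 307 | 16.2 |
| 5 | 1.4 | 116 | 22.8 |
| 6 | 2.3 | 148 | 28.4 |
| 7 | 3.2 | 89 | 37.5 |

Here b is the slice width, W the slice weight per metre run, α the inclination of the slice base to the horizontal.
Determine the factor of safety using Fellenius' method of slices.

FS = 2.02

Ordinary method of slices: FS = Σ[c'·Δl_i + (W_i cosα_i)·tanφ'] / Σ W_i sinα_i, with Δl_i = b_i / cosα_i.
Slice 1: Δl = 2.2/cos(-7.6°) = 2.219 m; N'_1 = 52·cos(-7.6°) = 51.5; c'Δl = 15.76; W sinα = -6.9
Slice 2: Δl = 3.0/cos(-0.4°) = 3.000 m; N'_2 = 225·cos(-0.4°) = 225.0; c'Δl = 21.30; W sinα = -1.6
Slice 3: Δl = 2.9/cos7.7° = 2.926 m; N'_3 = 325·cos7.7° = 322.1; c'Δl = 20.78; W sinα = 43.5
Slice 4: Δl = 3.1/cos16.2° = 3.228 m; N'_4 = 307·cos16.2° = 294.8; c'Δl = 22.92; W sinα = 85.7
Slice 5: Δl = 1.4/cos22.8° = 1.519 m; N'_5 = 116·cos22.8° = 106.9; c'Δl = 10.78; W sinα = 45.0
Slice 6: Δl = 2.3/cos28.4° = 2.615 m; N'_6 = 148·cos28.4° = 130.2; c'Δl = 18.56; W sinα = 70.4
Slice 7: Δl = 3.2/cos37.5° = 4.034 m; N'_7 = 89·cos37.5° = 70.6; c'Δl = 28.64; W sinα = 54.2
Σc'Δl = 138.7 kN/m; ΣN' = 1201.1 kN/m; ΣW sinα = 290.3 kN/m
Resisting = 138.7 + 1201.1·tan20.4° = 138.7 + 446.7 = 585.4 kN/m
FS = 585.4 / 290.3 = 2.017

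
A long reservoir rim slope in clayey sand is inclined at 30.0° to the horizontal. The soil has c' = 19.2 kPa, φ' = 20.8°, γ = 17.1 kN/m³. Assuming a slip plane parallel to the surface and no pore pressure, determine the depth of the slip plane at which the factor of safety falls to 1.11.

Setting FS = 1.11 in FS = [c' + γz cos²β tanφ'] / [γz sinβ cosβ] and solving for z:
z = c' / [γ cosβ (FS·sinβ − cosβ·tanφ')]
  = 19.2 / [17.1·cos30.0°·(1.11·sin30.0° − cos30.0°·tan20.8°)]
  = 19.2 / [17.1·0.8660·(1.11·0.5000 − 0.8660·0.3799)]
  = 19.2 / 3.3473 = 5.736 m

z = 5.74 m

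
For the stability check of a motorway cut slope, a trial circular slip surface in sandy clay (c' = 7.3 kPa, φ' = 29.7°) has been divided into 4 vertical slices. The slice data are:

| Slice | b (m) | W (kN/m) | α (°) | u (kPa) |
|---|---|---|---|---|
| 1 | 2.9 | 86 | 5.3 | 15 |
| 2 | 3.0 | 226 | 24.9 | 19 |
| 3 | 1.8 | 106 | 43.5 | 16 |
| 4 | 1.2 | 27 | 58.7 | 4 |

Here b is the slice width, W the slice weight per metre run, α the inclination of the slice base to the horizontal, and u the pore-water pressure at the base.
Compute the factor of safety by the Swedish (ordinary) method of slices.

Ordinary method of slices: FS = Σ[c'·Δl_i + (W_i cosα_i − u_i·Δl_i)·tanφ'] / Σ W_i sinα_i, with Δl_i = b_i / cosα_i.
Slice 1: Δl = 2.9/cos5.3° = 2.912 m; N'_1 = 86·cos5.3° − 15·2.912 = 41.9; c'Δl = 21.26; W sinα = 7.9
Slice 2: Δl = 3.0/cos24.9° = 3.307 m; N'_2 = 226·cos24.9° − 19·3.307 = 142.2; c'Δl = 24.14; W sinα = 95.2
Slice 3: Δl = 1.8/cos43.5° = 2.481 m; N'_3 = 106·cos43.5° − 16·2.481 = 37.2; c'Δl = 18.11; W sinα = 73.0
Slice 4: Δl = 1.2/cos58.7° = 2.310 m; N'_4 = 27·cos58.7° − 4·2.310 = 4.8; c'Δl = 16.86; W sinα = 23.1
Σc'Δl = 80.4 kN/m; ΣN' = 226.1 kN/m; ΣW sinα = 199.1 kN/m
Resisting = 80.4 + 226.1·tan29.7° = 80.4 + 128.9 = 209.3 kN/m
FS = 209.3 / 199.1 = 1.051

FS = 1.05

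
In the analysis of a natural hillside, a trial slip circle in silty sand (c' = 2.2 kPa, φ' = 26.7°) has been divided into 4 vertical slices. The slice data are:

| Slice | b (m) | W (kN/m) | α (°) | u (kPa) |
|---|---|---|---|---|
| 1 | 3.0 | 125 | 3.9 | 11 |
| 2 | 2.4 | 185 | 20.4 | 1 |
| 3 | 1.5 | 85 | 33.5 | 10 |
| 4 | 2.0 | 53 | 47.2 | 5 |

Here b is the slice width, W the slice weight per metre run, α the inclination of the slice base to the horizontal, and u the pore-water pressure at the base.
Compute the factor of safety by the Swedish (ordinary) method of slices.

Ordinary method of slices: FS = Σ[c'·Δl_i + (W_i cosα_i − u_i·Δl_i)·tanφ'] / Σ W_i sinα_i, with Δl_i = b_i / cosα_i.
Slice 1: Δl = 3.0/cos3.9° = 3.007 m; N'_1 = 125·cos3.9° − 11·3.007 = 91.6; c'Δl = 6.62; W sinα = 8.5
Slice 2: Δl = 2.4/cos20.4° = 2.561 m; N'_2 = 185·cos20.4° − 1·2.561 = 170.8; c'Δl = 5.63; W sinα = 64.5
Slice 3: Δl = 1.5/cos33.5° = 1.799 m; N'_3 = 85·cos33.5° − 10·1.799 = 52.9; c'Δl = 3.96; W sinα = 46.9
Slice 4: Δl = 2.0/cos47.2° = 2.944 m; N'_4 = 53·cos47.2° − 5·2.944 = 21.3; c'Δl = 6.48; W sinα = 38.9
Σc'Δl = 22.7 kN/m; ΣN' = 336.7 kN/m; ΣW sinα = 158.8 kN/m
Resisting = 22.7 + 336.7·tan26.7° = 22.7 + 169.3 = 192.0 kN/m
FS = 192.0 / 158.8 = 1.209

FS = 1.21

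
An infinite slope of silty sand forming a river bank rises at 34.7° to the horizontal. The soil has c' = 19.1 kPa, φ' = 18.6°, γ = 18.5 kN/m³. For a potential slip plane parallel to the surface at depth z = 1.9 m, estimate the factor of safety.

FS = 1.65

For an infinite slope with a slip plane parallel to the surface (no pore pressure): FS = [c' + γz cos²β tanφ'] / [γz sinβ cosβ].
γz = 18.5·1.9 = 35.15 kN/m²
Numerator = 19.1 + 35.15·cos²34.7°·tan18.6° = 19.1 + 35.15·0.6759·0.3365 = 27.096 kPa
Denominator = 35.15·sin34.7°·cos34.7° = 35.15·0.5693·0.8221 = 16.451 kPa
FS = 27.096 / 16.451 = 1.647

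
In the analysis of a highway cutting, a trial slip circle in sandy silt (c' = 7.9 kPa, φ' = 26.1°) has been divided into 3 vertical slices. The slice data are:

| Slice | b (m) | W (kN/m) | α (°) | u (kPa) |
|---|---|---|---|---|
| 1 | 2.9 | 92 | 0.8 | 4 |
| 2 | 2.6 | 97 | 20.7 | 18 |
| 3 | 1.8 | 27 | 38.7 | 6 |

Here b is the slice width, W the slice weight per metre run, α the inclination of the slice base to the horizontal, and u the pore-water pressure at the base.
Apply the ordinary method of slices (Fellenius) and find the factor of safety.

FS = 2.40

Ordinary method of slices: FS = Σ[c'·Δl_i + (W_i cosα_i − u_i·Δl_i)·tanφ'] / Σ W_i sinα_i, with Δl_i = b_i / cosα_i.
Slice 1: Δl = 2.9/cos0.8° = 2.900 m; N'_1 = 92·cos0.8° − 4·2.900 = 80.4; c'Δl = 22.91; W sinα = 1.3
Slice 2: Δl = 2.6/cos20.7° = 2.779 m; N'_2 = 97·cos20.7° − 18·2.779 = 40.7; c'Δl = 21.96; W sinα = 34.3
Slice 3: Δl = 1.8/cos38.7° = 2.306 m; N'_3 = 27·cos38.7° − 6·2.306 = 7.2; c'Δl = 18.22; W sinα = 16.9
Σc'Δl = 63.1 kN/m; ΣN' = 128.3 kN/m; ΣW sinα = 52.5 kN/m
Resisting = 63.1 + 128.3·tan26.1° = 63.1 + 62.9 = 126.0 kN/m
FS = 126.0 / 52.5 = 2.401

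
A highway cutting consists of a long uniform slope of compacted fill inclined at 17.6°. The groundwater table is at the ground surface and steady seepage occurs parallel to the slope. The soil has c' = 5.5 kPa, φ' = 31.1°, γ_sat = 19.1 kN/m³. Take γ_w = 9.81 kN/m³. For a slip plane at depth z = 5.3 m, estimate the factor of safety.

FS = 1.11

With seepage parallel to the slope and the water table at the surface, the effective normal stress on the slip plane uses the buoyant unit weight γ' = γ_sat − γ_w while the driving shear stress uses γ_sat:
FS = [c' + γ' z cos²β tanφ'] / [γ_sat z sinβ cosβ]
γ' = 19.1 − 9.81 = 9.29 kN/m³
Numerator = 5.5 + 9.29·5.3·cos²17.6°·tan31.1° = 5.5 + 9.29·5.3·0.9086·0.6032 = 32.486 kPa
Denominator = 19.1·5.3·sin17.6°·cos17.6° = 19.1·5.3·0.3024·0.9532 = 29.176 kPa
FS = 32.486 / 29.176 = 1.113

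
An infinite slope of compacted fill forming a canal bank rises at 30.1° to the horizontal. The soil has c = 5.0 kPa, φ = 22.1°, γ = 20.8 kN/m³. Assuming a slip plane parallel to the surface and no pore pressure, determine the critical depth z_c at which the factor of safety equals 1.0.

z_c = 1.85 m

Setting FS = 1.00 in FS = [c + γz cos²β tanφ] / [γz sinβ cosβ] and solving for z:
z = c / [γ cosβ (FS·sinβ − cosβ·tanφ)]
  = 5.0 / [20.8·cos30.1°·(1.00·sin30.1° − cos30.1°·tan22.1°)]
  = 5.0 / [20.8·0.8652·(1.00·0.5015 − 0.8652·0.4061)]
  = 5.0 / 2.7030 = 1.850 m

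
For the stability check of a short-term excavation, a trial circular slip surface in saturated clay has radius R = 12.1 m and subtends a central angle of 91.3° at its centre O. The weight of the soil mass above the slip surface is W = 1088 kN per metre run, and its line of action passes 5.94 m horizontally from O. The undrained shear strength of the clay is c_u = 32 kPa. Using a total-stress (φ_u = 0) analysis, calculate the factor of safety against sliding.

FS = 1.16

Taking moments about the centre O, the resisting moment is provided by the undrained shear strength acting along the arc:
Arc length L_a = R·θ = 12.1·(91.3°·π/180) = 12.1·1.5935 = 19.28 m
M_R = c_u·L_a·R = 32·19.28·12.1 = 7465.7 kN·m/m
M_D = W·d = 1088·5.94 = 6462.7 kN·m/m
FS = M_R / M_D = 7465.7 / 6462.7 = 1.155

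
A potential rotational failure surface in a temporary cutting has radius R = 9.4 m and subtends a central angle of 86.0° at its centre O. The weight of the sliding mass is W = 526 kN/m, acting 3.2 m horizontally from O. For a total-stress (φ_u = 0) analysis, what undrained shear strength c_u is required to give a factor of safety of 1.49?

FS = c_u·L_a·R / (W·d), so c_u = FS·W·d / (L_a·R).
Arc length L_a = R·θ = 9.4·(86.0°·π/180) = 9.4·1.5010 = 14.11 m
c_u = 1.49·526·3.2 / (14.11·9.4) = 2508.0 / 132.63 = 18.91 kPa

c_u = 18.9 kPa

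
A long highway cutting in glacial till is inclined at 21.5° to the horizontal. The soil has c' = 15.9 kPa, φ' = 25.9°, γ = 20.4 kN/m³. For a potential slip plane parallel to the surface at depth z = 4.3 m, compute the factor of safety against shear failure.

For an infinite slope with a slip plane parallel to the surface (no pore pressure): FS = [c' + γz cos²β tanφ'] / [γz sinβ cosβ].
γz = 20.4·4.3 = 87.72 kN/m²
Numerator = 15.9 + 87.72·cos²21.5°·tan25.9° = 15.9 + 87.72·0.8657·0.4856 = 52.773 kPa
Denominator = 87.72·sin21.5°·cos21.5° = 87.72·0.3665·0.9304 = 29.912 kPa
FS = 52.773 / 29.912 = 1.764

FS = 1.76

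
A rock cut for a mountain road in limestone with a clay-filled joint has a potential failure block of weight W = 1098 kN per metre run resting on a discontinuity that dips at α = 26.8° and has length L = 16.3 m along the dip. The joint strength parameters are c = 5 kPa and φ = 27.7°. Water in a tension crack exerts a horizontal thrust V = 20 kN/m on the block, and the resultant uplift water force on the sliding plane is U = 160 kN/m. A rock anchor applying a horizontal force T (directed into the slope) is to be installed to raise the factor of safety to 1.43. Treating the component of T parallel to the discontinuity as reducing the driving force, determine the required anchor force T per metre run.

Resolving forces along and normal to the sliding plane, with the horizontal anchor force T adding T·sinα to the effective normal force and T·cosα acting up the plane against the driving force:
FS = [cL + (W cosα − U − V sinα + T sinα) tanφ] / [W sinα + V cosα − T cosα]
Without the anchor: N' = 811.0 kN/m, driving T_d = 512.9 kN/m, resisting R = 5·16.3 + 811.0·tan27.7° = 507.3 kN/m, FS = 0.99.
Setting FS = 1.43 and solving for T:
1.43·(512.9 − T cos26.8°) = 507.3 + T sin26.8°·tan27.7°
T·(sin26.8°·tan27.7° + 1.43·cos26.8°) = 1.43·512.9 − 507.3
T·(0.4509·0.5250 + 1.43·0.8926) = 733.5 − 507.3 = 226.2
T·1.5131 = 226.2
T = 149.5 kN/m

T = 149 kN/m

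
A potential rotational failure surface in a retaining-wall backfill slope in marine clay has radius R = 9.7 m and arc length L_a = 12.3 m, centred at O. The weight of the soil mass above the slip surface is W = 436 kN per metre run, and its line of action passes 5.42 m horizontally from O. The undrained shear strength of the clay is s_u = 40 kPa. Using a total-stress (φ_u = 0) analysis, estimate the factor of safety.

FS = 2.02

Taking moments about the centre O, the resisting moment is provided by the undrained shear strength acting along the arc:
M_R = s_u·L_a·R = 40·12.30·9.7 = 4772.4 kN·m/m
M_D = W·d = 436·5.42 = 2363.1 kN·m/m
FS = M_R / M_D = 4772.4 / 2363.1 = 2.020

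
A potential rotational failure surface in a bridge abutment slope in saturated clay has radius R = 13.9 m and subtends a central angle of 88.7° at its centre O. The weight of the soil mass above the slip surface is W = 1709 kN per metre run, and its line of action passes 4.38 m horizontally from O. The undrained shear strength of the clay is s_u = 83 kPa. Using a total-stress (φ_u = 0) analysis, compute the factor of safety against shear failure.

FS = 3.32

Taking moments about the centre O, the resisting moment is provided by the undrained shear strength acting along the arc:
Arc length L_a = R·θ = 13.9·(88.7°·π/180) = 13.9·1.5481 = 21.52 m
M_R = s_u·L_a·R = 83·21.52·13.9 = 24826.1 kN·m/m
M_D = W·d = 1709·4.38 = 7485.4 kN·m/m
FS = M_R / M_D = 24826.1 / 7485.4 = 3.317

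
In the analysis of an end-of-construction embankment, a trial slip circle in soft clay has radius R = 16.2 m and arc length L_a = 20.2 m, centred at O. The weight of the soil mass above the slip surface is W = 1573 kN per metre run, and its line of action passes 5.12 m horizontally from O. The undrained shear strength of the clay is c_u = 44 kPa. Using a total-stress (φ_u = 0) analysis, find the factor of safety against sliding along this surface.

Taking moments about the centre O, the resisting moment is provided by the undrained shear strength acting along the arc:
M_R = c_u·L_a·R = 44·20.20·16.2 = 14398.6 kN·m/m
M_D = W·d = 1573·5.12 = 8053.8 kN·m/m
FS = M_R / M_D = 14398.6 / 8053.8 = 1.788

FS = 1.79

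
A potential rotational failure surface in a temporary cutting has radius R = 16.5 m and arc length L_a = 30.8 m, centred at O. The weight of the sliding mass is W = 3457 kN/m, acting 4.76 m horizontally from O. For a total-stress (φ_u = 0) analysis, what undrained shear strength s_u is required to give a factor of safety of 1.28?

FS = s_u·L_a·R / (W·d), so s_u = FS·W·d / (L_a·R).
s_u = 1.28·3457·4.76 / (30.80·16.5) = 21062.8 / 508.20 = 41.45 kPa

s_u = 41.4 kPa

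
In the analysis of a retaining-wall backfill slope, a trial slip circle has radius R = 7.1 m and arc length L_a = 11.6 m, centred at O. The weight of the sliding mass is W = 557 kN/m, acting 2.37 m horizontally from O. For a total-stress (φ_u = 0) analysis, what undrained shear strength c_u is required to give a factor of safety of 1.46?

c_u = 23.4 kPa

FS = c_u·L_a·R / (W·d), so c_u = FS·W·d / (L_a·R).
c_u = 1.46·557·2.37 / (11.60·7.1) = 1927.3 / 82.36 = 23.40 kPa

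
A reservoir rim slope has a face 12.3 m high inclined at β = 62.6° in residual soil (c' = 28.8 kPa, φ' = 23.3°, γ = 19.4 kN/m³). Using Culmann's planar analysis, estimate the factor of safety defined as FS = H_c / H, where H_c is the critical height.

H_c = (4c'/γ) · sinβ cosφ' / [1 − cos(β − φ')]
    = (4·28.8/19.4) · sin62.6°·cos23.3° / [1 − cos39.3°]
    = 5.938 · 0.8154 / 0.2262 = 21.41 m
FS = H_c / H = 21.41 / 12.3 = 1.741

FS = 1.74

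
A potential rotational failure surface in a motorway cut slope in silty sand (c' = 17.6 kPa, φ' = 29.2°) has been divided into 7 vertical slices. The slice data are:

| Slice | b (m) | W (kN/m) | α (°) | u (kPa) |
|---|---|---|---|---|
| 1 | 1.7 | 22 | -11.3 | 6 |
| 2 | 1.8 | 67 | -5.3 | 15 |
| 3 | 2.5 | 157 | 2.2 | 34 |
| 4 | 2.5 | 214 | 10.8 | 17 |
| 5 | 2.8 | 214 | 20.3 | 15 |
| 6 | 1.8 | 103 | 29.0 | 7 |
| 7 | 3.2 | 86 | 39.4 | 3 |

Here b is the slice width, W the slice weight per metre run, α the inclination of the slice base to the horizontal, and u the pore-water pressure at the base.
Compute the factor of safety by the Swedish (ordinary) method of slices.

Ordinary method of slices: FS = Σ[c'·Δl_i + (W_i cosα_i − u_i·Δl_i)·tanφ'] / Σ W_i sinα_i, with Δl_i = b_i / cosα_i.
Slice 1: Δl = 1.7/cos(-11.3°) = 1.734 m; N'_1 = 22·cos(-11.3°) − 6·1.734 = 11.2; c'Δl = 30.51; W sinα = -4.3
Slice 2: Δl = 1.8/cos(-5.3°) = 1.808 m; N'_2 = 67·cos(-5.3°) − 15·1.808 = 39.6; c'Δl = 31.82; W sinα = -6.2
Slice 3: Δl = 2.5/cos2.2° = 2.502 m; N'_3 = 157·cos2.2° − 34·2.502 = 71.8; c'Δl = 44.03; W sinα = 6.0
Slice 4: Δl = 2.5/cos10.8° = 2.545 m; N'_4 = 214·cos10.8° − 17·2.545 = 166.9; c'Δl = 44.79; W sinα = 40.1
Slice 5: Δl = 2.8/cos20.3° = 2.985 m; N'_5 = 214·cos20.3° − 15·2.985 = 155.9; c'Δl = 52.54; W sinα = 74.2
Slice 6: Δl = 1.8/cos29.0° = 2.058 m; N'_6 = 103·cos29.0° − 7·2.058 = 75.7; c'Δl = 36.22; W sinα = 49.9
Slice 7: Δl = 3.2/cos39.4° = 4.141 m; N'_7 = 86·cos39.4° − 3·4.141 = 54.0; c'Δl = 72.88; W sinα = 54.6
Σc'Δl = 312.8 kN/m; ΣN' = 575.2 kN/m; ΣW sinα = 214.4 kN/m
Resisting = 312.8 + 575.2·tan29.2° = 312.8 + 321.5 = 634.3 kN/m
FS = 634.3 / 214.4 = 2.958

FS = 2.96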